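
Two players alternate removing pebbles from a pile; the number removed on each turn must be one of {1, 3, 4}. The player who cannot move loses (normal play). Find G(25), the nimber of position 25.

2

n :  0  1  2  3  4  5  6  7  8  9 10 11 12 13 14 15 16 17 18 19 20 21 22 23 24 25
G :  0  1  0  1  2  3  2  0  1  0  1  2  3  2  0  1  0  1  2  3  2  0  1  0  1  2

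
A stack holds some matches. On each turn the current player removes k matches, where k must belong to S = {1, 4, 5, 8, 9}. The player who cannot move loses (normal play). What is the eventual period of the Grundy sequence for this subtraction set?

12

G(0) = 0
G(1) = mex{0} = 1
G(2) = mex{1} = 0
G(3) = mex{0} = 1
G(4) = mex{1,0} = 2
G(5) = mex{2,1,0} = 3
G(6) = mex{3,0,1} = 2
G(7) = mex{2,1,0} = 3
G(8) = mex{3,2,1,0} = 4
G(9) = mex{4,3,2,1,0} = 5
G(10) = mex{5,2,3,0,1} = 4
G(11) = mex{4,3,2,1,0} = 5
G(12) = mex{5,4,3,2,1} = 0
G(13) = mex{0,5,4,3,2} = 1
G(14) = mex{1,4,5,2,3} = 0
G(15) = mex{0,5,4,3,2} = 1
G(16) = mex{1,0,5,4,3} = 2
G(17) = mex{2,1,0,5,4} = 3
G(18) = mex{3,0,1,4,5} = 2
G(19) = mex{2,1,0,5,4} = 3
G(20) = mex{3,2,1,0,5} = 4
G(21) = mex{4,3,2,1,0} = 5
G(22) = mex{5,2,3,0,1} = 4
G(23) = mex{4,3,2,1,0} = 5
G(24) = mex{5,4,3,2,1} = 0
G(25) = mex{0,5,4,3,2} = 1
G(n+12) = G(n) holds for n = 0,…,8 (a full window of length max(S) = 9), so the sequence is purely periodic with period 12.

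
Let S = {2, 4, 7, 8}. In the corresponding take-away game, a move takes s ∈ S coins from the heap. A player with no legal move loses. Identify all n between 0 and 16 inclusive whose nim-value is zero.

0, 1, 6, 11, 12

G(0) = 0
G(1) = mex{} = 0
G(2) = mex{0} = 1
G(3) = mex{0} = 1
G(4) = mex{1,0} = 2
G(5) = mex{1,0} = 2
G(6) = mex{2,1} = 0
G(7) = mex{2,1,0} = 3
G(8) = mex{0,2,0,0} = 1
G(9) = mex{3,2,1,0} = 4
G(10) = mex{1,0,1,1} = 2
G(11) = mex{4,3,2,1} = 0
G(12) = mex{2,1,2,2} = 0
G(13) = mex{0,4,0,2} = 1
G(14) = mex{0,2,3,0} = 1
G(15) = mex{1,0,1,3} = 2
G(16) = mex{1,0,4,1} = 2
P-positions are exactly the n with G(n) = 0.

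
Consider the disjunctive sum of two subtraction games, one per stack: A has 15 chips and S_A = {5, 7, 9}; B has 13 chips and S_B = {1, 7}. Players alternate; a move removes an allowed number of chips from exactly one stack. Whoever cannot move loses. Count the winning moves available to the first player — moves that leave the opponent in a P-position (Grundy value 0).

4

Stack A, S = {5, 7, 9}:
G(0) = 0
G(1) = mex{} = 0
G(2) = mex{} = 0
G(3) = mex{} = 0
G(4) = mex{} = 0
G(5) = mex{0} = 1
G(6) = mex{0} = 1
G(7) = mex{0,0} = 1
G(8) = mex{0,0} = 1
G(9) = mex{0,0,0} = 1
G(10) = mex{1,0,0} = 2
G(11) = mex{1,0,0} = 2
G(12) = mex{1,1,0} = 2
G(13) = mex{1,1,0} = 2
G(14) = mex{1,1,1} = 0
G(15) = mex{2,1,1} = 0
G_A(15) = 0.
Stack B, S = {1, 7}:
G(0) = 0
G(1) = mex{0} = 1
G(2) = mex{1} = 0
G(3) = mex{0} = 1
G(4) = mex{1} = 0
G(5) = mex{0} = 1
G(6) = mex{1} = 0
G(7) = mex{0,0} = 1
G(8) = mex{1,1} = 0
G(9) = mex{0,0} = 1
G(10) = mex{1,1} = 0
G(11) = mex{0,0} = 1
G(12) = mex{1,1} = 0
G(13) = mex{0,0} = 1
G_B(13) = 1.
Combined Grundy value = 0 ⊕ 1 = 1.
A winning move leaves total XOR = 0, i.e. changes one component's Grundy value g to g ⊕ X where X is the current total.
Stack A: need g' = 0⊕1 = 1. Options: 15−5→G=2, 15−7→G=1, 15−9→G=1. Hits: 2.
Stack B: need g' = 1⊕1 = 0. Options: 13−1→G=0, 13−7→G=0. Hits: 2.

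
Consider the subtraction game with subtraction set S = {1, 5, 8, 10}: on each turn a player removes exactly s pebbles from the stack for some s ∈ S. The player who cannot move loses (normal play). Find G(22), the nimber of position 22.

G(0) = 0
G(1) = mex{0} = 1
G(2) = mex{1} = 0
G(3) = mex{0} = 1
G(4) = mex{1} = 0
G(5) = mex{0,0} = 1
G(6) = mex{1,1} = 0
G(7) = mex{0,0} = 1
G(8) = mex{1,1,0} = 2
G(9) = mex{2,0,1} = 3
G(10) = mex{3,1,0,0} = 2
G(11) = mex{2,0,1,1} = 3
G(12) = mex{3,1,0,0} = 2
G(13) = mex{2,2,1,1} = 0
G(14) = mex{0,3,0,0} = 1
G(15) = mex{1,2,1,1} = 0
G(16) = mex{0,3,2,0} = 1
G(17) = mex{1,2,3,1} = 0
G(18) = mex{0,0,2,2} = 1
G(19) = mex{1,1,3,3} = 0
G(20) = mex{0,0,2,2} = 1
G(21) = mex{1,1,0,3} = 2
G(22) = mex{2,0,1,2} = 3

3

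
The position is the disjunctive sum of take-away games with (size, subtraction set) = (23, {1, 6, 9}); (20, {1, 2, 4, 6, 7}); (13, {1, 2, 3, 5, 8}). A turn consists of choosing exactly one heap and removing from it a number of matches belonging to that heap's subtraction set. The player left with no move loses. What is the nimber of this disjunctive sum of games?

3

Heap A, S = {1, 6, 9}:
n :  0  1  2  3  4  5  6  7  8  9 10 11 12 13 14 15 16 17 18 19 20 21 22 23
G :  0  1  0  1  0  1  2  0  1  2  3  2  0  1  0  1  2  0  1  0  1  2  0  1
G_A(23) = 1.
Heap B, S = {1, 2, 4, 6, 7}:
n :  0  1  2  3  4  5  6  7  8  9 10 11 12 13 14 15 16 17 18 19 20
G :  0  1  2  0  1  2  3  4  0  1  2  0  1  2  3  4  0  1  2  0  1
G_B(20) = 1.
Heap C, S = {1, 2, 3, 5, 8}:
n :  0  1  2  3  4  5  6  7  8  9 10 11 12 13
G :  0  1  2  3  0  1  2  3  4  5  0  1  2  3
G_C(13) = 3.
Combined Grundy value = 1 ⊕ 1 ⊕ 3 = 3.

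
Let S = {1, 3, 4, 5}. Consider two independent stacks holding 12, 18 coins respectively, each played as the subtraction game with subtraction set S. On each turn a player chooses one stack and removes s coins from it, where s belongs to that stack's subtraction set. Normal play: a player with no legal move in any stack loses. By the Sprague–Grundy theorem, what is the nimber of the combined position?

2

All stacks use S = {1, 3, 4, 5}:
G(0) = 0
G(1) = mex{0} = 1
G(2) = mex{1} = 0
G(3) = mex{0,0} = 1
G(4) = mex{1,1,0} = 2
G(5) = mex{2,0,1,0} = 3
G(6) = mex{3,1,0,1} = 2
G(7) = mex{2,2,1,0} = 3
G(8) = mex{3,3,2,1} = 0
G(9) = mex{0,2,3,2} = 1
G(10) = mex{1,3,2,3} = 0
G(11) = mex{0,0,3,2} = 1
G(12) = mex{1,1,0,3} = 2
G(13) = mex{2,0,1,0} = 3
G(14) = mex{3,1,0,1} = 2
G(15) = mex{2,2,1,0} = 3
G(16) = mex{3,3,2,1} = 0
G(17) = mex{0,2,3,2} = 1
G(18) = mex{1,3,2,3} = 0
Stack A: G(12) = 2.
Stack B: G(18) = 0.
Combined Grundy value = 2 ⊕ 0 = 2.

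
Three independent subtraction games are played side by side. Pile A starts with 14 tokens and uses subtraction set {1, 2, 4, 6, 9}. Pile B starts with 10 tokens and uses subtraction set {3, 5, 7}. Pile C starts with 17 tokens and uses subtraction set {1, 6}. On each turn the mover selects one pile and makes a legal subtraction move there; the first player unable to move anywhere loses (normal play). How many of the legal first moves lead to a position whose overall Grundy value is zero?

Pile A, S = {1, 2, 4, 6, 9}:
G(0) = 0
G(1) = mex{0} = 1
G(2) = mex{1,0} = 2
G(3) = mex{2,1} = 0
G(4) = mex{0,2,0} = 1
G(5) = mex{1,0,1} = 2
G(6) = mex{2,1,2,0} = 3
G(7) = mex{3,2,0,1} = 4
G(8) = mex{4,3,1,2} = 0
G(9) = mex{0,4,2,0,0} = 1
G(10) = mex{1,0,3,1,1} = 2
G(11) = mex{2,1,4,2,2} = 0
G(12) = mex{0,2,0,3,0} = 1
G(13) = mex{1,0,1,4,1} = 2
G(14) = mex{2,1,2,0,2} = 3
G_A(14) = 3.
Pile B, S = {3, 5, 7}:
n :  0  1  2  3  4  5  6  7  8  9 10
G :  0  0  0  1  1  1  2  2  2  3  0
G_B(10) = 0.
Pile C, S = {1, 6}:
n :  0  1  2  3  4  5  6  7  8  9 10 11 12 13 14 15 16 17
G :  0  1  0  1  0  1  2  0  1  0  1  0  1  2  0  1  0  1
G_C(17) = 1.
Combined Grundy value = 3 ⊕ 0 ⊕ 1 = 2.
A winning move leaves total XOR = 0, i.e. changes one component's Grundy value g to g ⊕ X where X is the current total.
Pile A: need g' = 3⊕2 = 1. Options: 14−1→G=2, 14−2→G=1, 14−4→G=2, 14−6→G=0, 14−9→G=2. Hits: 1.
Pile B: need g' = 0⊕2 = 2. Options: 10−3→G=2, 10−5→G=1, 10−7→G=1. Hits: 1.
Pile C: need g' = 1⊕2 = 3. Options: 17−1→G=0, 17−6→G=0. Hits: 0.

2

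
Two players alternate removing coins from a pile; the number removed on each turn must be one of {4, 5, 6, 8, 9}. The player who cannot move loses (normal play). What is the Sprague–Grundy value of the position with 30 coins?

1

n :  0  1  2  3  4  5  6  7  8  9 10 11 12 13 14 15 16 17 18 19 20 21 22 23 24 25 26 27 28 29 30
G :  0  0  0  0  1  1  1  1  2  2  2  2  3  0  0  0  0  1  1  1  1  2  2  2  2  3  0  0  0  0  1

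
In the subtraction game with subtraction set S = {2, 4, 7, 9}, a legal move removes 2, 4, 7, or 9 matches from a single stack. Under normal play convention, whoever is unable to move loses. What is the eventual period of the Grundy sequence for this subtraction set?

11

G(0) = 0
G(1) = mex{} = 0
G(2) = mex{0} = 1
G(3) = mex{0} = 1
G(4) = mex{1,0} = 2
G(5) = mex{1,0} = 2
G(6) = mex{2,1} = 0
G(7) = mex{2,1,0} = 3
G(8) = mex{0,2,0} = 1
G(9) = mex{3,2,1,0} = 4
G(10) = mex{1,0,1,0} = 2
G(11) = mex{4,3,2,1} = 0
G(12) = mex{2,1,2,1} = 0
G(13) = mex{0,4,0,2} = 1
G(14) = mex{0,2,3,2} = 1
G(15) = mex{1,0,1,0} = 2
G(16) = mex{1,0,4,3} = 2
G(17) = mex{2,1,2,1} = 0
G(18) = mex{2,1,0,4} = 3
G(19) = mex{0,2,0,2} = 1
G(20) = mex{3,2,1,0} = 4
G(21) = mex{1,0,1,0} = 2
G(22) = mex{4,3,2,1} = 0
G(23) = mex{2,1,2,1} = 0
G(n+11) = G(n) holds for n = 0,…,8 (a full window of length max(S) = 9), so the sequence is purely periodic with period 11.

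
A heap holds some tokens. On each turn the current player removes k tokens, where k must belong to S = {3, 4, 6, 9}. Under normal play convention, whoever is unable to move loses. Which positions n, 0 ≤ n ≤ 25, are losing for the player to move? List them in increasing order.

G(0) = 0
G(1) = mex{} = 0
G(2) = mex{} = 0
G(3) = mex{0} = 1
G(4) = mex{0,0} = 1
G(5) = mex{0,0} = 1
G(6) = mex{1,0,0} = 2
G(7) = mex{1,1,0} = 2
G(8) = mex{1,1,0} = 2
G(9) = mex{2,1,1,0} = 3
G(10) = mex{2,2,1,0} = 3
G(11) = mex{2,2,1,0} = 3
G(12) = mex{3,2,2,1} = 0
G(13) = mex{3,3,2,1} = 0
G(14) = mex{3,3,2,1} = 0
G(15) = mex{0,3,3,2} = 1
G(16) = mex{0,0,3,2} = 1
G(17) = mex{0,0,3,2} = 1
G(18) = mex{1,0,0,3} = 2
G(19) = mex{1,1,0,3} = 2
G(20) = mex{1,1,0,3} = 2
G(21) = mex{2,1,1,0} = 3
G(22) = mex{2,2,1,0} = 3
G(23) = mex{2,2,1,0} = 3
G(24) = mex{3,2,2,1} = 0
G(25) = mex{3,3,2,1} = 0
P-positions are exactly the n with G(n) = 0.

0, 1, 2, 12, 13, 14, 24, 25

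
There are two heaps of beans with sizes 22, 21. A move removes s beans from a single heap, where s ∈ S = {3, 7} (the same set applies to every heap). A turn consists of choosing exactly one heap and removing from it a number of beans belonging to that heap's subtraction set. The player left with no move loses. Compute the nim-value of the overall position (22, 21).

0

All heaps use S = {3, 7}:
n :  0  1  2  3  4  5  6  7  8  9 10 11 12 13 14 15 16 17 18 19 20 21 22
G :  0  0  0  1  1  1  0  2  2  1  0  0  0  1  1  1  0  2  2  1  0  0  0
Heap A: G(22) = 0.
Heap B: G(21) = 0.
Combined Grundy value = 0 ⊕ 0 = 0.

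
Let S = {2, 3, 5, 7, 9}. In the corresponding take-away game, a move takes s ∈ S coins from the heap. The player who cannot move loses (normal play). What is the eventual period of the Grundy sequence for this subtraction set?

G(0) = 0
G(1) = mex{} = 0
G(2) = mex{0} = 1
G(3) = mex{0,0} = 1
G(4) = mex{1,0} = 2
G(5) = mex{1,1,0} = 2
G(6) = mex{2,1,0} = 3
G(7) = mex{2,2,1,0} = 3
G(8) = mex{3,2,1,0} = 4
G(9) = mex{3,3,2,1,0} = 4
G(10) = mex{4,3,2,1,0} = 5
G(11) = mex{4,4,3,2,1} = 0
G(12) = mex{5,4,3,2,1} = 0
G(13) = mex{0,5,4,3,2} = 1
G(14) = mex{0,0,4,3,2} = 1
G(15) = mex{1,0,5,4,3} = 2
G(16) = mex{1,1,0,4,3} = 2
G(17) = mex{2,1,0,5,4} = 3
G(18) = mex{2,2,1,0,4} = 3
G(19) = mex{3,2,1,0,5} = 4
G(20) = mex{3,3,2,1,0} = 4
G(21) = mex{4,3,2,1,0} = 5
G(22) = mex{4,4,3,2,1} = 0
G(23) = mex{5,4,3,2,1} = 0
G(n+11) = G(n) holds for n = 0,…,8 (a full window of length max(S) = 9), so the sequence is purely periodic with period 11.

11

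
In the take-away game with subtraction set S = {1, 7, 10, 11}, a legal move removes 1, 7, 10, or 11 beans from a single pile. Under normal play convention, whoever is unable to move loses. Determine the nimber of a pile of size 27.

1

n :  0  1  2  3  4  5  6  7  8  9 10 11 12 13 14 15 16 17 18 19 20 21 22 23 24 25 26 27
G :  0  1  0  1  0  1  0  1  0  1  2  3  2  3  2  3  2  3  2  3  0  1  0  1  0  1  0  1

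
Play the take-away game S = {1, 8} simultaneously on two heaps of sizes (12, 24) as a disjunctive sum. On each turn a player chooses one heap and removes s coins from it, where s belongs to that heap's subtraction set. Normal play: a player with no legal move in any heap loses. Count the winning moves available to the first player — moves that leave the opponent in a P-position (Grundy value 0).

All heaps use S = {1, 8}:
n :  0  1  2  3  4  5  6  7  8  9 10 11 12 13 14 15 16 17 18 19 20 21 22 23 24
G :  0  1  0  1  0  1  0  1  2  0  1  0  1  0  1  0  1  2  0  1  0  1  0  1  0
Heap A: G(12) = 1.
Heap B: G(24) = 0.
Combined Grundy value = 1 ⊕ 0 = 1.
A winning move leaves total XOR = 0, i.e. changes one component's Grundy value g to g ⊕ X where X is the current total.
Heap A: need g' = 1⊕1 = 0. Options: 12−1→G=0, 12−8→G=0. Hits: 2.
Heap B: need g' = 0⊕1 = 1. Options: 24−1→G=1, 24−8→G=1. Hits: 2.

4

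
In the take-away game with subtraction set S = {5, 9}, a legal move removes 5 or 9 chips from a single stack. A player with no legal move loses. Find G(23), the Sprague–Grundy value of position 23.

1

G(0) = 0
G(1) = mex{} = 0
G(2) = mex{} = 0
G(3) = mex{} = 0
G(4) = mex{} = 0
G(5) = mex{0} = 1
G(6) = mex{0} = 1
G(7) = mex{0} = 1
G(8) = mex{0} = 1
G(9) = mex{0,0} = 1
G(10) = mex{1,0} = 2
G(11) = mex{1,0} = 2
G(12) = mex{1,0} = 2
G(13) = mex{1,0} = 2
G(14) = mex{1,1} = 0
G(15) = mex{2,1} = 0
G(16) = mex{2,1} = 0
G(17) = mex{2,1} = 0
G(18) = mex{2,1} = 0
G(19) = mex{0,2} = 1
G(20) = mex{0,2} = 1
G(21) = mex{0,2} = 1
G(22) = mex{0,2} = 1
G(23) = mex{0,0} = 1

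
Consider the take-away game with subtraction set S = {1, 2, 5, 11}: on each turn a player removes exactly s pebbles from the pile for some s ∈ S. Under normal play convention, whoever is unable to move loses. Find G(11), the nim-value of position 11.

G(0) = 0
G(1) = mex{0} = 1
G(2) = mex{1,0} = 2
G(3) = mex{2,1} = 0
G(4) = mex{0,2} = 1
G(5) = mex{1,0,0} = 2
G(6) = mex{2,1,1} = 0
G(7) = mex{0,2,2} = 1
G(8) = mex{1,0,0} = 2
G(9) = mex{2,1,1} = 0
G(10) = mex{0,2,2} = 1
G(11) = mex{1,0,0,0} = 2

2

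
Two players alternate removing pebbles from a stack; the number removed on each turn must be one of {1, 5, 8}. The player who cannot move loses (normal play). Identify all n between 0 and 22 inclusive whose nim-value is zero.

n :  0  1  2  3  4  5  6  7  8  9 10 11 12 13 14 15 16 17 18 19 20 21 22
G :  0  1  0  1  0  1  0  1  2  3  2  3  2  0  1  0  1  0  1  0  1  2  3
P-positions are exactly the n with G(n) = 0.

0, 2, 4, 6, 13, 15, 17, 19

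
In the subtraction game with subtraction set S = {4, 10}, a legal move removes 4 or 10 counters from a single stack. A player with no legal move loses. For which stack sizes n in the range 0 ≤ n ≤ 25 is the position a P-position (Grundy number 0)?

n :  0  1  2  3  4  5  6  7  8  9 10 11 12 13 14 15 16 17 18 19 20 21 22 23 24 25
G :  0  0  0  0  1  1  1  1  0  0  2  2  1  1  0  0  0  0  1  1  1  1  0  0  2  2
P-positions are exactly the n with G(n) = 0.

0, 1, 2, 3, 8, 9, 14, 15, 16, 17, 22, 23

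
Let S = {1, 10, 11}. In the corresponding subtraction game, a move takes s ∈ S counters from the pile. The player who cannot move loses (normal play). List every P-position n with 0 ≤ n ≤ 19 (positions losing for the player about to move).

G(0) = 0
G(1) = mex{0} = 1
G(2) = mex{1} = 0
G(3) = mex{0} = 1
G(4) = mex{1} = 0
G(5) = mex{0} = 1
G(6) = mex{1} = 0
G(7) = mex{0} = 1
G(8) = mex{1} = 0
G(9) = mex{0} = 1
G(10) = mex{1,0} = 2
G(11) = mex{2,1,0} = 3
G(12) = mex{3,0,1} = 2
G(13) = mex{2,1,0} = 3
G(14) = mex{3,0,1} = 2
G(15) = mex{2,1,0} = 3
G(16) = mex{3,0,1} = 2
G(17) = mex{2,1,0} = 3
G(18) = mex{3,0,1} = 2
G(19) = mex{2,1,0} = 3
P-positions are exactly the n with G(n) = 0.

0, 2, 4, 6, 8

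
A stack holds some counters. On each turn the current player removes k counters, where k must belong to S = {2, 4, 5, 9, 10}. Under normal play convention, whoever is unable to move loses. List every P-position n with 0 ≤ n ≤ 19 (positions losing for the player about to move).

0, 1, 7, 8, 14, 15

n :  0  1  2  3  4  5  6  7  8  9 10 11 12 13 14 15 16 17 18 19
G :  0  0  1  1  2  2  3  0  0  1  1  2  2  3  0  0  1  1  2  2
P-positions are exactly the n with G(n) = 0.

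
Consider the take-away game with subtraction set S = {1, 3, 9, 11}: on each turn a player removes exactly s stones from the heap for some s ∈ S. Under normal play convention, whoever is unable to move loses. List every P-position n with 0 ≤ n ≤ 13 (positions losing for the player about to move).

0, 2, 4, 6, 8, 10, 12

G(0) = 0
G(1) = mex{0} = 1
G(2) = mex{1} = 0
G(3) = mex{0,0} = 1
G(4) = mex{1,1} = 0
G(5) = mex{0,0} = 1
G(6) = mex{1,1} = 0
G(7) = mex{0,0} = 1
G(8) = mex{1,1} = 0
G(9) = mex{0,0,0} = 1
G(10) = mex{1,1,1} = 0
G(11) = mex{0,0,0,0} = 1
G(12) = mex{1,1,1,1} = 0
G(13) = mex{0,0,0,0} = 1
P-positions are exactly the n with G(n) = 0.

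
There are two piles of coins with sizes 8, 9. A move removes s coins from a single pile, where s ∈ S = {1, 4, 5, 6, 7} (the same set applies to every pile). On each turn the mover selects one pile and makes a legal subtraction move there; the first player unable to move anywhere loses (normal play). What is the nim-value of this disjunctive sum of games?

1

All piles use S = {1, 4, 5, 6, 7}:
G(0) = 0
G(1) = mex{0} = 1
G(2) = mex{1} = 0
G(3) = mex{0} = 1
G(4) = mex{1,0} = 2
G(5) = mex{2,1,0} = 3
G(6) = mex{3,0,1,0} = 2
G(7) = mex{2,1,0,1,0} = 3
G(8) = mex{3,2,1,0,1} = 4
G(9) = mex{4,3,2,1,0} = 5
Pile A: G(8) = 4.
Pile B: G(9) = 5.
Combined Grundy value = 4 ⊕ 5 = 1.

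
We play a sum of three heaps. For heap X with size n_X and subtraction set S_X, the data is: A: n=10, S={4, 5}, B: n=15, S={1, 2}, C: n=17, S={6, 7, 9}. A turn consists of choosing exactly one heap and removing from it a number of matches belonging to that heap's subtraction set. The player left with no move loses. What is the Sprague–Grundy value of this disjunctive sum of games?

0

Heap A, S = {4, 5}:
n :  0  1  2  3  4  5  6  7  8  9 10
G :  0  0  0  0  1  1  1  1  2  0  0
G_A(10) = 0.
Heap B, S = {1, 2}:
G(0) = 0
G(1) = mex{0} = 1
G(2) = mex{1,0} = 2
G(3) = mex{2,1} = 0
G(4) = mex{0,2} = 1
G(5) = mex{1,0} = 2
G(6) = mex{2,1} = 0
G(7) = mex{0,2} = 1
G(8) = mex{1,0} = 2
G(9) = mex{2,1} = 0
G(10) = mex{0,2} = 1
G(11) = mex{1,0} = 2
G(12) = mex{2,1} = 0
G(13) = mex{0,2} = 1
G(14) = mex{1,0} = 2
G(15) = mex{2,1} = 0
G_B(15) = 0.
Heap C, S = {6, 7, 9}:
G(0) = 0
G(1) = mex{} = 0
G(2) = mex{} = 0
G(3) = mex{} = 0
G(4) = mex{} = 0
G(5) = mex{} = 0
G(6) = mex{0} = 1
G(7) = mex{0,0} = 1
G(8) = mex{0,0} = 1
G(9) = mex{0,0,0} = 1
G(10) = mex{0,0,0} = 1
G(11) = mex{0,0,0} = 1
G(12) = mex{1,0,0} = 2
G(13) = mex{1,1,0} = 2
G(14) = mex{1,1,0} = 2
G(15) = mex{1,1,1} = 0
G(16) = mex{1,1,1} = 0
G(17) = mex{1,1,1} = 0
G_C(17) = 0.
Combined Grundy value = 0 ⊕ 0 ⊕ 0 = 0.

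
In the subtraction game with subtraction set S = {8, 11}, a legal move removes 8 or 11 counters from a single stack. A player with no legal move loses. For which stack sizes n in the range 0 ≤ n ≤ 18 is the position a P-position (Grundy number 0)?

G(0) = 0
G(1) = mex{} = 0
G(2) = mex{} = 0
G(3) = mex{} = 0
G(4) = mex{} = 0
G(5) = mex{} = 0
G(6) = mex{} = 0
G(7) = mex{} = 0
G(8) = mex{0} = 1
G(9) = mex{0} = 1
G(10) = mex{0} = 1
G(11) = mex{0,0} = 1
G(12) = mex{0,0} = 1
G(13) = mex{0,0} = 1
G(14) = mex{0,0} = 1
G(15) = mex{0,0} = 1
G(16) = mex{1,0} = 2
G(17) = mex{1,0} = 2
G(18) = mex{1,0} = 2
P-positions are exactly the n with G(n) = 0.

0, 1, 2, 3, 4, 5, 6, 7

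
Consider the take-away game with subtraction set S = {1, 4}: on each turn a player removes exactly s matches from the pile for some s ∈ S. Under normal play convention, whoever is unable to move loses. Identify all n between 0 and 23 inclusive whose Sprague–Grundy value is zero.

0, 2, 5, 7, 10, 12, 15, 17, 20, 22

G(0) = 0
G(1) = mex{0} = 1
G(2) = mex{1} = 0
G(3) = mex{0} = 1
G(4) = mex{1,0} = 2
G(5) = mex{2,1} = 0
G(6) = mex{0,0} = 1
G(7) = mex{1,1} = 0
G(8) = mex{0,2} = 1
G(9) = mex{1,0} = 2
G(10) = mex{2,1} = 0
G(11) = mex{0,0} = 1
G(12) = mex{1,1} = 0
G(13) = mex{0,2} = 1
G(14) = mex{1,0} = 2
G(15) = mex{2,1} = 0
G(16) = mex{0,0} = 1
G(17) = mex{1,1} = 0
G(18) = mex{0,2} = 1
G(19) = mex{1,0} = 2
G(20) = mex{2,1} = 0
G(21) = mex{0,0} = 1
G(22) = mex{1,1} = 0
G(23) = mex{0,2} = 1
P-positions are exactly the n with G(n) = 0.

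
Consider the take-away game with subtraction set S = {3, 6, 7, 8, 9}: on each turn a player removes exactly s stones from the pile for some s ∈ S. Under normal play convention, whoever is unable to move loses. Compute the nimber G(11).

n :  0  1  2  3  4  5  6  7  8  9 10 11
G :  0  0  0  1  1  1  2  2  2  3  3  3

3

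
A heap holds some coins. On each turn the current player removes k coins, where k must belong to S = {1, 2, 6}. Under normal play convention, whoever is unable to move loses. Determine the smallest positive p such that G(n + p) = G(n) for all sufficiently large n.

7

G(0) = 0
G(1) = mex{0} = 1
G(2) = mex{1,0} = 2
G(3) = mex{2,1} = 0
G(4) = mex{0,2} = 1
G(5) = mex{1,0} = 2
G(6) = mex{2,1,0} = 3
G(7) = mex{3,2,1} = 0
G(8) = mex{0,3,2} = 1
G(9) = mex{1,0,0} = 2
G(10) = mex{2,1,1} = 0
G(11) = mex{0,2,2} = 1
G(12) = mex{1,0,3} = 2
G(13) = mex{2,1,0} = 3
G(14) = mex{3,2,1} = 0
G(15) = mex{0,3,2} = 1
G(n+7) = G(n) holds for n = 0,…,5 (a full window of length max(S) = 6), so the sequence is purely periodic with period 7.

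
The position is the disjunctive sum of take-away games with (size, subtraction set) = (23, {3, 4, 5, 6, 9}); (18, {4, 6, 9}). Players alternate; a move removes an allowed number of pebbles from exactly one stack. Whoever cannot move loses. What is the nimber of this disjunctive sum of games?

Stack A, S = {3, 4, 5, 6, 9}:
G(0) = 0
G(1) = mex{} = 0
G(2) = mex{} = 0
G(3) = mex{0} = 1
G(4) = mex{0,0} = 1
G(5) = mex{0,0,0} = 1
G(6) = mex{1,0,0,0} = 2
G(7) = mex{1,1,0,0} = 2
G(8) = mex{1,1,1,0} = 2
G(9) = mex{2,1,1,1,0} = 3
G(10) = mex{2,2,1,1,0} = 3
G(11) = mex{2,2,2,1,0} = 3
G(12) = mex{3,2,2,2,1} = 0
G(13) = mex{3,3,2,2,1} = 0
G(14) = mex{3,3,3,2,1} = 0
G(15) = mex{0,3,3,3,2} = 1
G(16) = mex{0,0,3,3,2} = 1
G(17) = mex{0,0,0,3,2} = 1
G(18) = mex{1,0,0,0,3} = 2
G(19) = mex{1,1,0,0,3} = 2
G(20) = mex{1,1,1,0,3} = 2
G(21) = mex{2,1,1,1,0} = 3
G(22) = mex{2,2,1,1,0} = 3
G(23) = mex{2,2,2,1,0} = 3
G_A(23) = 3.
Stack B, S = {4, 6, 9}:
n :  0  1  2  3  4  5  6  7  8  9 10 11 12 13 14 15 16 17 18
G :  0  0  0  0  1  1  1  1  2  2  2  2  3  0  0  0  0  1  1
G_B(18) = 1.
Combined Grundy value = 3 ⊕ 1 = 2.

2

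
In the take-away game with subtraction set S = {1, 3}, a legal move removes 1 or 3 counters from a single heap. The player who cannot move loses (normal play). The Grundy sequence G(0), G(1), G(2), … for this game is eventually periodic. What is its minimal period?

G(0) = 0
G(1) = mex{0} = 1
G(2) = mex{1} = 0
G(3) = mex{0,0} = 1
G(4) = mex{1,1} = 0
G(5) = mex{0,0} = 1
G(6) = mex{1,1} = 0
G(7) = mex{0,0} = 1
G(8) = mex{1,1} = 0
G(9) = mex{0,0} = 1
G(10) = mex{1,1} = 0
G(11) = mex{0,0} = 1
G(12) = mex{1,1} = 0
G(13) = mex{0,0} = 1
G(14) = mex{1,1} = 0
G(n+2) = G(n) holds for n = 0,…,2 (a full window of length max(S) = 3), so the sequence is purely periodic with period 2.

2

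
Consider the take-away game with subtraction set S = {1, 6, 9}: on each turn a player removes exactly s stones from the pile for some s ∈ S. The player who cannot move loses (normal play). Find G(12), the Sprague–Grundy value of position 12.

G(0) = 0
G(1) = mex{0} = 1
G(2) = mex{1} = 0
G(3) = mex{0} = 1
G(4) = mex{1} = 0
G(5) = mex{0} = 1
G(6) = mex{1,0} = 2
G(7) = mex{2,1} = 0
G(8) = mex{0,0} = 1
G(9) = mex{1,1,0} = 2
G(10) = mex{2,0,1} = 3
G(11) = mex{3,1,0} = 2
G(12) = mex{2,2,1} = 0

0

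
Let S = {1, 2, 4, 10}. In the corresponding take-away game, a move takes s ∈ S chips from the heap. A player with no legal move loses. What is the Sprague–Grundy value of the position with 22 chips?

1

G(0) = 0
G(1) = mex{0} = 1
G(2) = mex{1,0} = 2
G(3) = mex{2,1} = 0
G(4) = mex{0,2,0} = 1
G(5) = mex{1,0,1} = 2
G(6) = mex{2,1,2} = 0
G(7) = mex{0,2,0} = 1
G(8) = mex{1,0,1} = 2
G(9) = mex{2,1,2} = 0
G(10) = mex{0,2,0,0} = 1
G(11) = mex{1,0,1,1} = 2
G(12) = mex{2,1,2,2} = 0
G(13) = mex{0,2,0,0} = 1
G(14) = mex{1,0,1,1} = 2
G(15) = mex{2,1,2,2} = 0
G(16) = mex{0,2,0,0} = 1
G(17) = mex{1,0,1,1} = 2
G(18) = mex{2,1,2,2} = 0
G(19) = mex{0,2,0,0} = 1
G(20) = mex{1,0,1,1} = 2
G(21) = mex{2,1,2,2} = 0
G(22) = mex{0,2,0,0} = 1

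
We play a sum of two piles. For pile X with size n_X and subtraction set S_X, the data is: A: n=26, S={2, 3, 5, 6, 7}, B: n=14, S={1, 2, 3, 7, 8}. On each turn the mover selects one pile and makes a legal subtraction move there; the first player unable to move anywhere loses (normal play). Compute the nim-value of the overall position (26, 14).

Pile A, S = {2, 3, 5, 6, 7}:
G(0) = 0
G(1) = mex{} = 0
G(2) = mex{0} = 1
G(3) = mex{0,0} = 1
G(4) = mex{1,0} = 2
G(5) = mex{1,1,0} = 2
G(6) = mex{2,1,0,0} = 3
G(7) = mex{2,2,1,0,0} = 3
G(8) = mex{3,2,1,1,0} = 4
G(9) = mex{3,3,2,1,1} = 0
G(10) = mex{4,3,2,2,1} = 0
G(11) = mex{0,4,3,2,2} = 1
G(12) = mex{0,0,3,3,2} = 1
G(13) = mex{1,0,4,3,3} = 2
G(14) = mex{1,1,0,4,3} = 2
G(15) = mex{2,1,0,0,4} = 3
G(16) = mex{2,2,1,0,0} = 3
G(17) = mex{3,2,1,1,0} = 4
G(18) = mex{3,3,2,1,1} = 0
G(19) = mex{4,3,2,2,1} = 0
G(20) = mex{0,4,3,2,2} = 1
G(21) = mex{0,0,3,3,2} = 1
G(22) = mex{1,0,4,3,3} = 2
G(23) = mex{1,1,0,4,3} = 2
G(24) = mex{2,1,0,0,4} = 3
G(25) = mex{2,2,1,0,0} = 3
G(26) = mex{3,2,1,1,0} = 4
G_A(26) = 4.
Pile B, S = {1, 2, 3, 7, 8}:
n :  0  1  2  3  4  5  6  7  8  9 10 11 12 13 14
G :  0  1  2  3  0  1  2  3  4  0  1  2  3  0  1
G_B(14) = 1.
Combined Grundy value = 4 ⊕ 1 = 5.

5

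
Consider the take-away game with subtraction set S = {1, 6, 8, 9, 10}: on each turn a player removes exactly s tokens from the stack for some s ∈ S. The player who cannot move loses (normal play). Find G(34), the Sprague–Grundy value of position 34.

5

n :  0  1  2  3  4  5  6  7  8  9 10 11 12 13 14 15 16 17 18 19 20 21 22 23 24 25 26 27 28 29 30 31 32 33 34
G :  0  1  0  1  0  1  2  0  1  2  3  2  3  2  3  4  5  3  0  1  0  1  0  1  2  0  1  2  3  2  3  2  3  4  5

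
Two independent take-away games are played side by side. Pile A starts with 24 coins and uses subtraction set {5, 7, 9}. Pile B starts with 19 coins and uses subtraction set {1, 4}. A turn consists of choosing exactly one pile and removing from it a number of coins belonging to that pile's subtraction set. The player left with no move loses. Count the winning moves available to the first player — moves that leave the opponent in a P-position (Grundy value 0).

0

Pile A, S = {5, 7, 9}:
n :  0  1  2  3  4  5  6  7  8  9 10 11 12 13 14 15 16 17 18 19 20 21 22 23 24
G :  0  0  0  0  0  1  1  1  1  1  2  2  2  2  0  0  0  0  0  1  1  1  1  1  2
G_A(24) = 2.
Pile B, S = {1, 4}:
n :  0  1  2  3  4  5  6  7  8  9 10 11 12 13 14 15 16 17 18 19
G :  0  1  0  1  2  0  1  0  1  2  0  1  0  1  2  0  1  0  1  2
G_B(19) = 2.
Combined Grundy value = 2 ⊕ 2 = 0.
A winning move leaves total XOR = 0, i.e. changes one component's Grundy value g to g ⊕ X where X is the current total.
Pile A: target g' = 2⊕0 = 2, but every legal move changes the Grundy value (mex property), so 0 moves.
Pile B: target g' = 2⊕0 = 2, but every legal move changes the Grundy value (mex property), so 0 moves.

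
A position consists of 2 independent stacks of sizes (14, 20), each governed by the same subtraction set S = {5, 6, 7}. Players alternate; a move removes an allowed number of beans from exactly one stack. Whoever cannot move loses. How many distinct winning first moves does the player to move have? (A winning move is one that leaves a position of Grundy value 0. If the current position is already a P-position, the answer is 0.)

All stacks use S = {5, 6, 7}:
n :  0  1  2  3  4  5  6  7  8  9 10 11 12 13 14 15 16 17 18 19 20
G :  0  0  0  0  0  1  1  1  1  1  2  2  0  0  0  0  0  1  1  1  1
Stack A: G(14) = 0.
Stack B: G(20) = 1.
Combined Grundy value = 0 ⊕ 1 = 1.
A winning move leaves total XOR = 0, i.e. changes one component's Grundy value g to g ⊕ X where X is the current total.
Stack A: need g' = 0⊕1 = 1. Options: 14−5→G=1, 14−6→G=1, 14−7→G=1. Hits: 3.
Stack B: need g' = 1⊕1 = 0. Options: 20−5→G=0, 20−6→G=0, 20−7→G=0. Hits: 3.

6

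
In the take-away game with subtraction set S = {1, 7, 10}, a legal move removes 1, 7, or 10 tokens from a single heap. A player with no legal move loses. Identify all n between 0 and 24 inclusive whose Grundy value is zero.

0, 2, 4, 6, 8, 17, 19, 21, 23

n :  0  1  2  3  4  5  6  7  8  9 10 11 12 13 14 15 16 17 18 19 20 21 22 23 24
G :  0  1  0  1  0  1  0  1  0  1  2  3  2  3  2  3  2  0  1  0  1  0  1  0  1
P-positions are exactly the n with G(n) = 0.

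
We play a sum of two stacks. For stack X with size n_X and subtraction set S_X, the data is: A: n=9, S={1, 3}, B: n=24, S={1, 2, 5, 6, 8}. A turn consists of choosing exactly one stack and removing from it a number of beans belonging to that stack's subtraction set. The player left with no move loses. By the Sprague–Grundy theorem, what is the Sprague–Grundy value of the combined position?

1

Stack A, S = {1, 3}:
G(0) = 0
G(1) = mex{0} = 1
G(2) = mex{1} = 0
G(3) = mex{0,0} = 1
G(4) = mex{1,1} = 0
G(5) = mex{0,0} = 1
G(6) = mex{1,1} = 0
G(7) = mex{0,0} = 1
G(8) = mex{1,1} = 0
G(9) = mex{0,0} = 1
G_A(9) = 1.
Stack B, S = {1, 2, 5, 6, 8}:
n :  0  1  2  3  4  5  6  7  8  9 10 11 12 13 14 15 16 17 18 19 20 21 22 23 24
G :  0  1  2  0  1  2  3  0  1  2  0  1  2  3  0  1  2  0  1  2  3  0  1  2  0
G_B(24) = 0.
Combined Grundy value = 1 ⊕ 0 = 1.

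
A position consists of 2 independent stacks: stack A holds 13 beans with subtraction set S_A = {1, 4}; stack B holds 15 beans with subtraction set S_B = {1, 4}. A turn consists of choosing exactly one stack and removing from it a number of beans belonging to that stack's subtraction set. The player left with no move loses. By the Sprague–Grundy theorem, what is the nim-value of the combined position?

1

Stack A, S = {1, 4}:
G(0) = 0
G(1) = mex{0} = 1
G(2) = mex{1} = 0
G(3) = mex{0} = 1
G(4) = mex{1,0} = 2
G(5) = mex{2,1} = 0
G(6) = mex{0,0} = 1
G(7) = mex{1,1} = 0
G(8) = mex{0,2} = 1
G(9) = mex{1,0} = 2
G(10) = mex{2,1} = 0
G(11) = mex{0,0} = 1
G(12) = mex{1,1} = 0
G(13) = mex{0,2} = 1
G_A(13) = 1.
Stack B, S = {1, 4}:
n :  0  1  2  3  4  5  6  7  8  9 10 11 12 13 14 15
G :  0  1  0  1  2  0  1  0  1  2  0  1  0  1  2  0
G_B(15) = 0.
Combined Grundy value = 1 ⊕ 0 = 1.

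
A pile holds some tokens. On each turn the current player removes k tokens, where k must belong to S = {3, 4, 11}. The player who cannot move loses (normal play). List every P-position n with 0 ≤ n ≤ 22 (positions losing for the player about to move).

G(0) = 0
G(1) = mex{} = 0
G(2) = mex{} = 0
G(3) = mex{0} = 1
G(4) = mex{0,0} = 1
G(5) = mex{0,0} = 1
G(6) = mex{1,0} = 2
G(7) = mex{1,1} = 0
G(8) = mex{1,1} = 0
G(9) = mex{2,1} = 0
G(10) = mex{0,2} = 1
G(11) = mex{0,0,0} = 1
G(12) = mex{0,0,0} = 1
G(13) = mex{1,0,0} = 2
G(14) = mex{1,1,1} = 0
G(15) = mex{1,1,1} = 0
G(16) = mex{2,1,1} = 0
G(17) = mex{0,2,2} = 1
G(18) = mex{0,0,0} = 1
G(19) = mex{0,0,0} = 1
G(20) = mex{1,0,0} = 2
G(21) = mex{1,1,1} = 0
G(22) = mex{1,1,1} = 0
P-positions are exactly the n with G(n) = 0.

0, 1, 2, 7, 8, 9, 14, 15, 16, 21, 22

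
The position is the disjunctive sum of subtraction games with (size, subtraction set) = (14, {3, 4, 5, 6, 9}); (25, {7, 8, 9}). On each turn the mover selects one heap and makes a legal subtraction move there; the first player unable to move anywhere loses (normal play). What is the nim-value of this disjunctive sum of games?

1

Heap A, S = {3, 4, 5, 6, 9}:
n :  0  1  2  3  4  5  6  7  8  9 10 11 12 13 14
G :  0  0  0  1  1  1  2  2  2  3  3  3  0  0  0
G_A(14) = 0.
Heap B, S = {7, 8, 9}:
G(0) = 0
G(1) = mex{} = 0
G(2) = mex{} = 0
G(3) = mex{} = 0
G(4) = mex{} = 0
G(5) = mex{} = 0
G(6) = mex{} = 0
G(7) = mex{0} = 1
G(8) = mex{0,0} = 1
G(9) = mex{0,0,0} = 1
G(10) = mex{0,0,0} = 1
G(11) = mex{0,0,0} = 1
G(12) = mex{0,0,0} = 1
G(13) = mex{0,0,0} = 1
G(14) = mex{1,0,0} = 2
G(15) = mex{1,1,0} = 2
G(16) = mex{1,1,1} = 0
G(17) = mex{1,1,1} = 0
G(18) = mex{1,1,1} = 0
G(19) = mex{1,1,1} = 0
G(20) = mex{1,1,1} = 0
G(21) = mex{2,1,1} = 0
G(22) = mex{2,2,1} = 0
G(23) = mex{0,2,2} = 1
G(24) = mex{0,0,2} = 1
G(25) = mex{0,0,0} = 1
G_B(25) = 1.
Combined Grundy value = 0 ⊕ 1 = 1.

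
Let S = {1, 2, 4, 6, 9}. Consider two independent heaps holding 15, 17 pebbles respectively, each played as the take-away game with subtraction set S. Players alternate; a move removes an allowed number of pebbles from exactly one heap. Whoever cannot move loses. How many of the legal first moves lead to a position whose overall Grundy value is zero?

All heaps use S = {1, 2, 4, 6, 9}:
n :  0  1  2  3  4  5  6  7  8  9 10 11 12 13 14 15 16 17
G :  0  1  2  0  1  2  3  4  0  1  2  0  1  2  3  4  0  1
Heap A: G(15) = 4.
Heap B: G(17) = 1.
Combined Grundy value = 4 ⊕ 1 = 5.
A winning move leaves total XOR = 0, i.e. changes one component's Grundy value g to g ⊕ X where X is the current total.
Heap A: need g' = 4⊕5 = 1. Options: 15−1→G=3, 15−2→G=2, 15−4→G=0, 15−6→G=1, 15−9→G=3. Hits: 1.
Heap B: need g' = 1⊕5 = 4. Options: 17−1→G=0, 17−2→G=4, 17−4→G=2, 17−6→G=0, 17−9→G=0. Hits: 1.

2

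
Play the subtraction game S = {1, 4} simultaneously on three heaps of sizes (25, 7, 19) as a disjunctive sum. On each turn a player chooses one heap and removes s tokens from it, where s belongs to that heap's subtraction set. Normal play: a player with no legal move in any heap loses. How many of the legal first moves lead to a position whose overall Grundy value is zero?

2

All heaps use S = {1, 4}:
n :  0  1  2  3  4  5  6  7  8  9 10 11 12 13 14 15 16 17 18 19 20 21 22 23 24 25
G :  0  1  0  1  2  0  1  0  1  2  0  1  0  1  2  0  1  0  1  2  0  1  0  1  2  0
Heap A: G(25) = 0.
Heap B: G(7) = 0.
Heap C: G(19) = 2.
Combined Grundy value = 0 ⊕ 0 ⊕ 2 = 2.
A winning move leaves total XOR = 0, i.e. changes one component's Grundy value g to g ⊕ X where X is the current total.
Heap A: need g' = 0⊕2 = 2. Options: 25−1→G=2, 25−4→G=1. Hits: 1.
Heap B: need g' = 0⊕2 = 2. Options: 7−1→G=1, 7−4→G=1. Hits: 0.
Heap C: need g' = 2⊕2 = 0. Options: 19−1→G=1, 19−4→G=0. Hits: 1.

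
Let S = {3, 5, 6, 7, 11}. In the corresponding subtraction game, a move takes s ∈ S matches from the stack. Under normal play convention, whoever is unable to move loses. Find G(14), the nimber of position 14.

0

G(0) = 0
G(1) = mex{} = 0
G(2) = mex{} = 0
G(3) = mex{0} = 1
G(4) = mex{0} = 1
G(5) = mex{0,0} = 1
G(6) = mex{1,0,0} = 2
G(7) = mex{1,0,0,0} = 2
G(8) = mex{1,1,0,0} = 2
G(9) = mex{2,1,1,0} = 3
G(10) = mex{2,1,1,1} = 0
G(11) = mex{2,2,1,1,0} = 3
G(12) = mex{3,2,2,1,0} = 4
G(13) = mex{0,2,2,2,0} = 1
G(14) = mex{3,3,2,2,1} = 0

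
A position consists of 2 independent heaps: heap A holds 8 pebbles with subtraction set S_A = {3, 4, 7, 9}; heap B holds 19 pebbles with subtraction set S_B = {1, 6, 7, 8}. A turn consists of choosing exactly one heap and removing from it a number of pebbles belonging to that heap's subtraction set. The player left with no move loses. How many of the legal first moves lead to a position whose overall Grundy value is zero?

0

Heap A, S = {3, 4, 7, 9}:
n : 0 1 2 3 4 5 6 7 8
G : 0 0 0 1 1 1 2 2 2
G_A(8) = 2.
Heap B, S = {1, 6, 7, 8}:
G(0) = 0
G(1) = mex{0} = 1
G(2) = mex{1} = 0
G(3) = mex{0} = 1
G(4) = mex{1} = 0
G(5) = mex{0} = 1
G(6) = mex{1,0} = 2
G(7) = mex{2,1,0} = 3
G(8) = mex{3,0,1,0} = 2
G(9) = mex{2,1,0,1} = 3
G(10) = mex{3,0,1,0} = 2
G(11) = mex{2,1,0,1} = 3
G(12) = mex{3,2,1,0} = 4
G(13) = mex{4,3,2,1} = 0
G(14) = mex{0,2,3,2} = 1
G(15) = mex{1,3,2,3} = 0
G(16) = mex{0,2,3,2} = 1
G(17) = mex{1,3,2,3} = 0
G(18) = mex{0,4,3,2} = 1
G(19) = mex{1,0,4,3} = 2
G_B(19) = 2.
Combined Grundy value = 2 ⊕ 2 = 0.
A winning move leaves total XOR = 0, i.e. changes one component's Grundy value g to g ⊕ X where X is the current total.
Heap A: target g' = 2⊕0 = 2, but every legal move changes the Grundy value (mex property), so 0 moves.
Heap B: target g' = 2⊕0 = 2, but every legal move changes the Grundy value (mex property), so 0 moves.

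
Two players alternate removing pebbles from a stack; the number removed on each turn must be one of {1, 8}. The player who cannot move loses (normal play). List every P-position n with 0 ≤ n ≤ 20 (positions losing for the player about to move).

n :  0  1  2  3  4  5  6  7  8  9 10 11 12 13 14 15 16 17 18 19 20
G :  0  1  0  1  0  1  0  1  2  0  1  0  1  0  1  0  1  2  0  1  0
P-positions are exactly the n with G(n) = 0.

0, 2, 4, 6, 9, 11, 13, 15, 18, 20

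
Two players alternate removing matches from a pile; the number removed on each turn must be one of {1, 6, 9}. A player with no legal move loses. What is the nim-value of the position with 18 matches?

1

G(0) = 0
G(1) = mex{0} = 1
G(2) = mex{1} = 0
G(3) = mex{0} = 1
G(4) = mex{1} = 0
G(5) = mex{0} = 1
G(6) = mex{1,0} = 2
G(7) = mex{2,1} = 0
G(8) = mex{0,0} = 1
G(9) = mex{1,1,0} = 2
G(10) = mex{2,0,1} = 3
G(11) = mex{3,1,0} = 2
G(12) = mex{2,2,1} = 0
G(13) = mex{0,0,0} = 1
G(14) = mex{1,1,1} = 0
G(15) = mex{0,2,2} = 1
G(16) = mex{1,3,0} = 2
G(17) = mex{2,2,1} = 0
G(18) = mex{0,0,2} = 1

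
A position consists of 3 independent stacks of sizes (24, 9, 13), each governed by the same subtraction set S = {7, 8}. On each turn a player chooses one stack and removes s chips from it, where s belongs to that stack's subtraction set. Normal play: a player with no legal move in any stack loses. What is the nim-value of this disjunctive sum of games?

All stacks use S = {7, 8}:
n :  0  1  2  3  4  5  6  7  8  9 10 11 12 13 14 15 16 17 18 19 20 21 22 23 24
G :  0  0  0  0  0  0  0  1  1  1  1  1  1  1  2  0  0  0  0  0  0  0  1  1  1
Stack A: G(24) = 1.
Stack B: G(9) = 1.
Stack C: G(13) = 1.
Combined Grundy value = 1 ⊕ 1 ⊕ 1 = 1.

1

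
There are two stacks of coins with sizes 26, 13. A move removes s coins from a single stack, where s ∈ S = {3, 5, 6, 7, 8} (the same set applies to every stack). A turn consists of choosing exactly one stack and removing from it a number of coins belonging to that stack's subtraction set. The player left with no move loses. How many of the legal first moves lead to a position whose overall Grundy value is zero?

All stacks use S = {3, 5, 6, 7, 8}:
n :  0  1  2  3  4  5  6  7  8  9 10 11 12 13 14 15 16 17 18 19 20 21 22 23 24 25 26
G :  0  0  0  1  1  1  2  2  2  3  3  0  0  0  1  1  1  2  2  2  3  3  0  0  0  1  1
Stack A: G(26) = 1.
Stack B: G(13) = 0.
Combined Grundy value = 1 ⊕ 0 = 1.
A winning move leaves total XOR = 0, i.e. changes one component's Grundy value g to g ⊕ X where X is the current total.
Stack A: need g' = 1⊕1 = 0. Options: 26−3→G=0, 26−5→G=3, 26−6→G=3, 26−7→G=2, 26−8→G=2. Hits: 1.
Stack B: need g' = 0⊕1 = 1. Options: 13−3→G=3, 13−5→G=2, 13−6→G=2, 13−7→G=2, 13−8→G=1. Hits: 1.

2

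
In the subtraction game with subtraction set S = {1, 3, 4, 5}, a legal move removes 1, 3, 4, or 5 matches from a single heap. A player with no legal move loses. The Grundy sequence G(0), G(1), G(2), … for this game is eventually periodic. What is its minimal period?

8

G(0) = 0
G(1) = mex{0} = 1
G(2) = mex{1} = 0
G(3) = mex{0,0} = 1
G(4) = mex{1,1,0} = 2
G(5) = mex{2,0,1,0} = 3
G(6) = mex{3,1,0,1} = 2
G(7) = mex{2,2,1,0} = 3
G(8) = mex{3,3,2,1} = 0
G(9) = mex{0,2,3,2} = 1
G(10) = mex{1,3,2,3} = 0
G(11) = mex{0,0,3,2} = 1
G(12) = mex{1,1,0,3} = 2
G(13) = mex{2,0,1,0} = 3
G(14) = mex{3,1,0,1} = 2
G(15) = mex{2,2,1,0} = 3
G(16) = mex{3,3,2,1} = 0
G(17) = mex{0,2,3,2} = 1
G(n+8) = G(n) holds for n = 0,…,4 (a full window of length max(S) = 5), so the sequence is purely periodic with period 8.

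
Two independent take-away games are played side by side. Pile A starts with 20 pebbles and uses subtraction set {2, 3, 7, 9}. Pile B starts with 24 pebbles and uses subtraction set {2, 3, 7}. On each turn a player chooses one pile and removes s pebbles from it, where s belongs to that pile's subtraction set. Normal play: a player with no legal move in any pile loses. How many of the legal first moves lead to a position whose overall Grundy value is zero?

Pile A, S = {2, 3, 7, 9}:
G(0) = 0
G(1) = mex{} = 0
G(2) = mex{0} = 1
G(3) = mex{0,0} = 1
G(4) = mex{1,0} = 2
G(5) = mex{1,1} = 0
G(6) = mex{2,1} = 0
G(7) = mex{0,2,0} = 1
G(8) = mex{0,0,0} = 1
G(9) = mex{1,0,1,0} = 2
G(10) = mex{1,1,1,0} = 2
G(11) = mex{2,1,2,1} = 0
G(12) = mex{2,2,0,1} = 3
G(13) = mex{0,2,0,2} = 1
G(14) = mex{3,0,1,0} = 2
G(15) = mex{1,3,1,0} = 2
G(16) = mex{2,1,2,1} = 0
G(17) = mex{2,2,2,1} = 0
G(18) = mex{0,2,0,2} = 1
G(19) = mex{0,0,3,2} = 1
G(20) = mex{1,0,1,0} = 2
G_A(20) = 2.
Pile B, S = {2, 3, 7}:
G(0) = 0
G(1) = mex{} = 0
G(2) = mex{0} = 1
G(3) = mex{0,0} = 1
G(4) = mex{1,0} = 2
G(5) = mex{1,1} = 0
G(6) = mex{2,1} = 0
G(7) = mex{0,2,0} = 1
G(8) = mex{0,0,0} = 1
G(9) = mex{1,0,1} = 2
G(10) = mex{1,1,1} = 0
G(11) = mex{2,1,2} = 0
G(12) = mex{0,2,0} = 1
G(13) = mex{0,0,0} = 1
G(14) = mex{1,0,1} = 2
G(15) = mex{1,1,1} = 0
G(16) = mex{2,1,2} = 0
G(17) = mex{0,2,0} = 1
G(18) = mex{0,0,0} = 1
G(19) = mex{1,0,1} = 2
G(20) = mex{1,1,1} = 0
G(21) = mex{2,1,2} = 0
G(22) = mex{0,2,0} = 1
G(23) = mex{0,0,0} = 1
G(24) = mex{1,0,1} = 2
G_B(24) = 2.
Combined Grundy value = 2 ⊕ 2 = 0.
A winning move leaves total XOR = 0, i.e. changes one component's Grundy value g to g ⊕ X where X is the current total.
Pile A: target g' = 2⊕0 = 2, but every legal move changes the Grundy value (mex property), so 0 moves.
Pile B: target g' = 2⊕0 = 2, but every legal move changes the Grundy value (mex property), so 0 moves.

0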